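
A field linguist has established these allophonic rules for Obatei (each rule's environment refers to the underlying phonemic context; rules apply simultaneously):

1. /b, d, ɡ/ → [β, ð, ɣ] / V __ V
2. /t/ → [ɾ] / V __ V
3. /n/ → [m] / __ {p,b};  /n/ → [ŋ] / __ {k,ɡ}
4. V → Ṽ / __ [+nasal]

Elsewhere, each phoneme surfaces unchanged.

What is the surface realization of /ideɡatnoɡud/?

/i/ — word-initial; rule 4 does not apply here → [i].
Rule 1 applies to /d/ (between /i/ and /e/: between two vowels) → [ð].
/e/ (between /d/ and /ɡ/) is in the target of rule 4 but the environment (before a nasal consonant) is not met → [e].
Rule 1 applies to /ɡ/ (between /e/ and /a/: between two vowels) → [ɣ].
/a/ (between /ɡ/ and /t/) fails the environment for rule 4, so it stays [a].
/t/ (between /a/ and /n/) is in the target of rule 2 but the environment (between two vowels) is not met → [t].
/n/ (between /t/ and /o/): rule 3 targets it, but not before a labial or velar stop → unchanged [n].
/o/ (between /n/ and /ɡ/) fails the environment for rule 4, so it stays [o].
/ɡ/ (between /o/ and /u/): between two vowels, so rule 1 applies → [ɣ].
/u/ (between /ɡ/ and /d/): rule 4 targets it, but not before a nasal consonant → unchanged [u].
/d/ (word-final) fails the environment for rule 1, so it stays [d].

[iðeɣatnoɣud]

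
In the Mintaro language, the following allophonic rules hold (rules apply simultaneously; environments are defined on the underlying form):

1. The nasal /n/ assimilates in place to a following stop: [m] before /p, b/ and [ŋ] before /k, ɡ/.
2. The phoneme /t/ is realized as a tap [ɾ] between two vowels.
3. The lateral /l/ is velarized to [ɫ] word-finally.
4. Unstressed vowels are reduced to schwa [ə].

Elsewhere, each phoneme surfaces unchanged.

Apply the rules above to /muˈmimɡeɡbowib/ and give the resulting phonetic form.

/m/ (word-initial) is unaffected → [m].
/u/ meets the environment for rule 4 (in an unstressed syllable) → [ə].
/m/ — not in any rule's target class → [m].
/i/ (between /m/ and /m/) fails the environment for rule 4, so it stays [i].
/m/ (between /i/ and /ɡ/) is unaffected → [m].
/ɡ/ — not in any rule's target class → [ɡ].
/e/ (between /ɡ/ and /ɡ/) occurs in an unstressed syllable → [ə] by rule 4.
/ɡ/ (between /e/ and /b/) is unaffected → [ɡ].
/b/ (between /ɡ/ and /o/) is unaffected → [b].
/o/ (between /b/ and /w/): in an unstressed syllable, so rule 4 applies → [ə].
/w/ stays [w].
/i/ (between /w/ and /b/) occurs in an unstressed syllable → [ə] by rule 4.
/b/ — not in any rule's target class → [b].

[məˈmimɡəɡbəwəb]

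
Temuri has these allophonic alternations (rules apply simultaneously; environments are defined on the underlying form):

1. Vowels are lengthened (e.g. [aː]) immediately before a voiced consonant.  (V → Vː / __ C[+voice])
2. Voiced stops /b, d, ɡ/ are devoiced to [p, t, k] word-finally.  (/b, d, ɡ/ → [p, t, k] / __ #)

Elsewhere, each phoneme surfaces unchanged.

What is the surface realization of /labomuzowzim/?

[laːboːmuːzoːwziːm]

/l/ (word-initial) is unaffected → [l].
/a/ meets the environment for rule 1 (before a voiced consonant) → [aː].
/b/ — between /a/ and /o/; rule 2 does not apply here → [b].
/o/ meets the environment for rule 1 (before a voiced consonant) → [oː].
/m/ — not in any rule's target class → [m].
/u/ meets the environment for rule 1 (before a voiced consonant) → [uː].
/z/ (between /u/ and /o/): no rule targets it → [z].
/o/ (between /z/ and /w/): before a voiced consonant, so rule 1 applies → [oː].
/w/ — not in any rule's target class → [w].
/z/ stays [z].
/i/ meets the environment for rule 1 (before a voiced consonant) → [iː].
/m/ (word-final) is unaffected → [m].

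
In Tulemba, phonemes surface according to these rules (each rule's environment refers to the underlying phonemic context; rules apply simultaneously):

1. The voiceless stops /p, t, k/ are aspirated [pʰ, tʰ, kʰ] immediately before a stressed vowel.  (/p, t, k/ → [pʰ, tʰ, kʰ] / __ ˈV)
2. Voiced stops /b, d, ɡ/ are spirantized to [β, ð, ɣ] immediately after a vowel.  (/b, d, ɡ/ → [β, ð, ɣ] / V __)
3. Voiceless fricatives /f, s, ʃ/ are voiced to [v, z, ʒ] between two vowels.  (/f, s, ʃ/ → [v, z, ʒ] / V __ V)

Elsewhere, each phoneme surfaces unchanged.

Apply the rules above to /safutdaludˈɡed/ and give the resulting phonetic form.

/s/ (word-initial): rule 3 targets it, but not between two vowels → unchanged [s].
/a/ — not in any rule's target class → [a].
/f/ (between /a/ and /u/): between two vowels, so rule 3 applies → [v].
/u/ stays [u].
/t/ (between /u/ and /d/) is in the target of rule 1 but the environment (immediately before a stressed vowel) is not met → [t].
/d/ (between /t/ and /a/): rule 2 targets it, but not immediately after a vowel → unchanged [d].
/a/ (between /d/ and /l/) is unaffected → [a].
/l/ (between /a/ and /u/) is unaffected → [l].
/u/ — not in any rule's target class → [u].
/d/ meets the environment for rule 2 (immediately after a vowel) → [ð].
/ɡ/ (between /d/ and /e/): rule 2 targets it, but not immediately after a vowel → unchanged [ɡ].
/e/ (between /ɡ/ and /d/) is unaffected → [e].
/d/ meets the environment for rule 2 (immediately after a vowel) → [ð].

[savutdaluðˈɡeð]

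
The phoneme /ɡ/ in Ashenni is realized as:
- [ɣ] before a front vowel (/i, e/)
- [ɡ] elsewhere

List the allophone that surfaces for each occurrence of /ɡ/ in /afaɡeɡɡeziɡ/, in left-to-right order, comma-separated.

[ɣ], [ɡ], [ɣ], [ɡ]

Occurrence 1 (position 4): before a front vowel (/i, e/) → [ɣ].
Occurrence 2 (position 6): no conditioning environment matches → elsewhere allophone [ɡ].
Occurrence 3 (position 7): before a front vowel (/i, e/) → [ɣ].
Occurrence 4 (position 11): no conditioning environment matches → elsewhere allophone [ɡ].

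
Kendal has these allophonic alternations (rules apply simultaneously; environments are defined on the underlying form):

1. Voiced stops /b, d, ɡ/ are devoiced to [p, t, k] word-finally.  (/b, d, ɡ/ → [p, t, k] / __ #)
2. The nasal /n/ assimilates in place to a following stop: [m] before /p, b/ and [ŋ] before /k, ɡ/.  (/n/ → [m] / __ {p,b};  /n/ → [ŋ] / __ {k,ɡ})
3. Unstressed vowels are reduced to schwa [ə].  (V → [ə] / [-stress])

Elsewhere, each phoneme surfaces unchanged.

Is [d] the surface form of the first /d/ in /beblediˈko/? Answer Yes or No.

Yes

/d/ (between /e/ and /i/) fails the environment for rule 1, so it stays [d].
The actual realization is [d], which matches [d].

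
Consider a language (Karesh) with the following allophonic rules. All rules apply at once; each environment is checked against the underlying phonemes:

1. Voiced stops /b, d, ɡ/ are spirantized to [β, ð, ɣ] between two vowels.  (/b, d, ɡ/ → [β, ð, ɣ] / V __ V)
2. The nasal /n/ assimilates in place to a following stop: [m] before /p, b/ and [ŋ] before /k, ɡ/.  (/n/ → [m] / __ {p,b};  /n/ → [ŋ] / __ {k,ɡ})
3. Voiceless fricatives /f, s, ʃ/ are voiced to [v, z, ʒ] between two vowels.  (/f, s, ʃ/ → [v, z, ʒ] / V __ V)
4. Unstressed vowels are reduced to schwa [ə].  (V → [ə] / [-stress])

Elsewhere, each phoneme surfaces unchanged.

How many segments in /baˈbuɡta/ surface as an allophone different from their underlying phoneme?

3

Segments that undergo a rule: /a/ → [ə] (rule 4); /b/ → [β] (rule 1); /a/ → [ə] (rule 4).
All other segments surface unchanged.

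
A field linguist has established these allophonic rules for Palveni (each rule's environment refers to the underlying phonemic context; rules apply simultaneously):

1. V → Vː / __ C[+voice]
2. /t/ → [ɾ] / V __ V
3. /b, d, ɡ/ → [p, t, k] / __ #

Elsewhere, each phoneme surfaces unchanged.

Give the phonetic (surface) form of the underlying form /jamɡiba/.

/j/ (word-initial) is unaffected → [j].
/a/ (between /j/ and /m/) occurs before a voiced consonant → [aː] by rule 1.
/m/ — not in any rule's target class → [m].
/ɡ/ — between /m/ and /i/; rule 3 does not apply here → [ɡ].
Rule 1 applies to /i/ (between /ɡ/ and /b/: before a voiced consonant) → [iː].
/b/ (between /i/ and /a/) fails the environment for rule 3, so it stays [b].
/a/ (word-final) fails the environment for rule 1, so it stays [a].

[jaːmɡiːba]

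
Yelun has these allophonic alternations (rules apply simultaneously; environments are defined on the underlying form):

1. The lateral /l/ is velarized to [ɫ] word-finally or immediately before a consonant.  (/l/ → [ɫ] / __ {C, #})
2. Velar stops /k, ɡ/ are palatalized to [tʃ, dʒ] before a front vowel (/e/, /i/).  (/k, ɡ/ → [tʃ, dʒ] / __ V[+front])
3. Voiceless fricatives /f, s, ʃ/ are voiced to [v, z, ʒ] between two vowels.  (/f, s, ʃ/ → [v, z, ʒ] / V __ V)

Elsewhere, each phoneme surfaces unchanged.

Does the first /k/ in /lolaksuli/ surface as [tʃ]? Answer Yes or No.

/k/ — between /a/ and /s/; rule 2 does not apply here → [k].
The actual realization is [k], not [tʃ].

No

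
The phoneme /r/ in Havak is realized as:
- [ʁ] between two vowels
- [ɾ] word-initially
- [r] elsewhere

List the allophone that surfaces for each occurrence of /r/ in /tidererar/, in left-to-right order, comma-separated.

[ʁ], [ʁ], [r]

Occurrence 1 (position 5): between two vowels → [ʁ].
Occurrence 2 (position 7): between two vowels → [ʁ].
Occurrence 3 (position 9): no conditioning environment matches → elsewhere allophone [r].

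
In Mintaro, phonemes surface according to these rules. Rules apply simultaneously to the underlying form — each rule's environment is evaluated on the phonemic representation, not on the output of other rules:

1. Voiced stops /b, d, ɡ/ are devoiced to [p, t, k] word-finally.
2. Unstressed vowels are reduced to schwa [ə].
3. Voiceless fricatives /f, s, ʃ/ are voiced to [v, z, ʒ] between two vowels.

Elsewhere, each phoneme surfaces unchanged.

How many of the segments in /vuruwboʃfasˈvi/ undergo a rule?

Segments that undergo a rule: /u/ → [ə] (rule 2); /u/ → [ə] (rule 2); /o/ → [ə] (rule 2); /a/ → [ə] (rule 2).
All other segments surface unchanged.

4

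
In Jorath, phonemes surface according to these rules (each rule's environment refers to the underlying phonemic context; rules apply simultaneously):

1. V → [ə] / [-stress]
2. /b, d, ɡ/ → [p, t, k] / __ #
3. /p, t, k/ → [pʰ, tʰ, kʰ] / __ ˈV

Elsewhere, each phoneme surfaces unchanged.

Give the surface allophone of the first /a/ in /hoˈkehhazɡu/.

[ə]

/a/ meets the environment for rule 1 (in an unstressed syllable) → [ə].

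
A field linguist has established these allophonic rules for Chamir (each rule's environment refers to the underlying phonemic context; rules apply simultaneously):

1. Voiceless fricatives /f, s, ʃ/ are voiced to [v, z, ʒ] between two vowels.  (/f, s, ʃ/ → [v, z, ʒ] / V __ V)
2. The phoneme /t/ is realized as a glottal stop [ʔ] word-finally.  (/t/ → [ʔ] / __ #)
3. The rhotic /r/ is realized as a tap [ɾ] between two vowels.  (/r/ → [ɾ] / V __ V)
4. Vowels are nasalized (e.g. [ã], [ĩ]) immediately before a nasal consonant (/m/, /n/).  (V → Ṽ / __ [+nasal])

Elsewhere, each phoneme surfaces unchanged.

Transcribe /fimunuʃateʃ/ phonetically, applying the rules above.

[fĩmũnuʒateʃ]

/f/ (word-initial) is in the target of rule 1 but the environment (between two vowels) is not met → [f].
Rule 4 applies to /i/ (between /f/ and /m/: before a nasal consonant) → [ĩ].
/m/ (between /i/ and /u/): no rule targets it → [m].
/u/ (between /m/ and /n/): before a nasal consonant, so rule 4 applies → [ũ].
/n/ (between /u/ and /u/): no rule targets it → [n].
/u/ (between /n/ and /ʃ/) is in the target of rule 4 but the environment (before a nasal consonant) is not met → [u].
/ʃ/ — between /u/ and /a/, between two vowels — surfaces as [ʒ] (rule 1).
/a/ — between /ʃ/ and /t/; rule 4 does not apply here → [a].
/t/ — between /a/ and /e/; rule 2 does not apply here → [t].
/e/ (between /t/ and /ʃ/) fails the environment for rule 4, so it stays [e].
/ʃ/ (word-final) fails the environment for rule 1, so it stays [ʃ].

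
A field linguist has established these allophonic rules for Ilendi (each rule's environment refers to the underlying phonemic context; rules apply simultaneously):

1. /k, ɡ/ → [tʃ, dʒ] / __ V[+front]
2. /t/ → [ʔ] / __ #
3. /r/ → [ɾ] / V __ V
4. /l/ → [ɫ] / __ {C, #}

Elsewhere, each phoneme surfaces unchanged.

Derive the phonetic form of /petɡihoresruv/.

[petdʒihoɾesruv]

/p/ stays [p].
/e/ (between /p/ and /t/): no rule targets it → [e].
/t/ (between /e/ and /ɡ/) is in the target of rule 2 but the environment (word-finally) is not met → [t].
/ɡ/ meets the environment for rule 1 (before a front vowel) → [dʒ].
/i/ (between /ɡ/ and /h/) is unaffected → [i].
/h/ (between /i/ and /o/) is unaffected → [h].
/o/ — not in any rule's target class → [o].
/r/ (between /o/ and /e/) occurs between two vowels → [ɾ] by rule 3.
/e/ (between /r/ and /s/) is unaffected → [e].
/s/ — not in any rule's target class → [s].
/r/ (between /s/ and /u/) fails the environment for rule 3, so it stays [r].
/u/ (between /r/ and /v/): no rule targets it → [u].
/v/ — not in any rule's target class → [v].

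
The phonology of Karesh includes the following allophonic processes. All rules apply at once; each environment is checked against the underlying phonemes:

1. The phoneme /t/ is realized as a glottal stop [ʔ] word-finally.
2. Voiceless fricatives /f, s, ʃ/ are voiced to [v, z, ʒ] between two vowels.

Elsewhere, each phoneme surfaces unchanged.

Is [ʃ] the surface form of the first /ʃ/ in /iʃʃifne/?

Yes

/ʃ/ (between /i/ and /ʃ/) is in the target of rule 2 but the environment (between two vowels) is not met → [ʃ].
The actual realization is [ʃ], which matches [ʃ].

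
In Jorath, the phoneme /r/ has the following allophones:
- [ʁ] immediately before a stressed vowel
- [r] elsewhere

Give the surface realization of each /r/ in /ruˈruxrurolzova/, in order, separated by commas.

[r], [ʁ], [r], [r]

Occurrence 1 (position 1): no conditioning environment matches → elsewhere allophone [r].
Occurrence 2 (position 3): immediately before a stressed vowel → [ʁ].
Occurrence 3 (position 6): no conditioning environment matches → elsewhere allophone [r].
Occurrence 4 (position 8): no conditioning environment matches → elsewhere allophone [r].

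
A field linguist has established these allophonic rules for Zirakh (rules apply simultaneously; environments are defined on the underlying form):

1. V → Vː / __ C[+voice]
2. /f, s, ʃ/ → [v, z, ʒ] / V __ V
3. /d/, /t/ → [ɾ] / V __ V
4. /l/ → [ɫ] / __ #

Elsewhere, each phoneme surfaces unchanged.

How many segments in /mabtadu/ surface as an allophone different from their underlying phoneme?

Segments that undergo a rule: /a/ → [aː] (rule 1); /a/ → [aː] (rule 1); /d/ → [ɾ] (rule 3).
All other segments surface unchanged.

3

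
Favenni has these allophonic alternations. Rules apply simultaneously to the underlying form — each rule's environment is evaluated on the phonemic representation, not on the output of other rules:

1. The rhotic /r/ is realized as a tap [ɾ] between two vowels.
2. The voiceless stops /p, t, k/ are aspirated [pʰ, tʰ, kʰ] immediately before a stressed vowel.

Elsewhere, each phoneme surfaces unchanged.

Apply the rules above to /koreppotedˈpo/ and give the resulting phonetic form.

/k/ (word-initial): rule 2 targets it, but not immediately before a stressed vowel → unchanged [k].
/o/ (between /k/ and /r/): no rule targets it → [o].
/r/ (between /o/ and /e/) occurs between two vowels → [ɾ] by rule 1.
/e/ — not in any rule's target class → [e].
/p/ (between /e/ and /p/) is in the target of rule 2 but the environment (immediately before a stressed vowel) is not met → [p].
/p/ — between /p/ and /o/; rule 2 does not apply here → [p].
/o/ stays [o].
/t/ (between /o/ and /e/): rule 2 targets it, but not immediately before a stressed vowel → unchanged [t].
/e/ (between /t/ and /d/) is unaffected → [e].
/d/ — not in any rule's target class → [d].
/p/ (between /d/ and /o/): immediately before a stressed vowel, so rule 2 applies → [pʰ].
/o/ (word-final) is unaffected → [o].

[koɾeppotedˈpʰo]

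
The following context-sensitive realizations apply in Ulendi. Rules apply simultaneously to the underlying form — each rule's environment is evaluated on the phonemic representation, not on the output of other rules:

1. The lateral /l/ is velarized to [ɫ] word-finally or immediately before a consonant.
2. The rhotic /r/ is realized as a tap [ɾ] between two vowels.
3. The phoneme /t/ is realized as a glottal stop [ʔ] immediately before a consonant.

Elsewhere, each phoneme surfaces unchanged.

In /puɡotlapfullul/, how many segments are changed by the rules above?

Segments that undergo a rule: /t/ → [ʔ] (rule 3); /l/ → [ɫ] (rule 1); /l/ → [ɫ] (rule 1).
All other segments surface unchanged.

3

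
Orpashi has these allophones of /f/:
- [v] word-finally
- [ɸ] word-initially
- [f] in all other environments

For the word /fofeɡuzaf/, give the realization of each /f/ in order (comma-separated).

Occurrence 1 (position 1): word-initially → [ɸ].
Occurrence 2 (position 3): no conditioning environment matches → elsewhere allophone [f].
Occurrence 3 (position 9): word-finally → [v].

[ɸ], [f], [v]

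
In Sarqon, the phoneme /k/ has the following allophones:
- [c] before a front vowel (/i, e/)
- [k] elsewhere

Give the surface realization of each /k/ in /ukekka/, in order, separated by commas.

[c], [k], [k]

Occurrence 1 (position 2): before a front vowel → [c].
Occurrence 2 (position 4): no conditioning environment matches → elsewhere allophone [k].
Occurrence 3 (position 5): no conditioning environment matches → elsewhere allophone [k].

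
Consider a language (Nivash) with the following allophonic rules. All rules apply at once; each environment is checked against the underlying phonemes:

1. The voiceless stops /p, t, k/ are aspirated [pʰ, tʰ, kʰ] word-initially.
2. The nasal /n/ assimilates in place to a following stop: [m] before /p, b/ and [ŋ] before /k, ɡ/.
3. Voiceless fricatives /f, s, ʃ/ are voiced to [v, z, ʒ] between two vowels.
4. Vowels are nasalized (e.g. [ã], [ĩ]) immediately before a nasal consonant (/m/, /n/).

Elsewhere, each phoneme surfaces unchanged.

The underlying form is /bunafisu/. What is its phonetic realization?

[bũnavizu]

/u/ — between /b/ and /n/, before a nasal consonant — surfaces as [ũ] (rule 4).
/n/ — between /u/ and /a/; rule 2 does not apply here → [n].
/a/ — between /n/ and /f/; rule 4 does not apply here → [a].
/f/ — between /a/ and /i/, between two vowels — surfaces as [v] (rule 3).
/i/ (between /f/ and /s/) fails the environment for rule 4, so it stays [i].
/s/ (between /i/ and /u/): between two vowels, so rule 3 applies → [z].
/u/ (word-final): rule 4 targets it, but not before a nasal consonant → unchanged [u].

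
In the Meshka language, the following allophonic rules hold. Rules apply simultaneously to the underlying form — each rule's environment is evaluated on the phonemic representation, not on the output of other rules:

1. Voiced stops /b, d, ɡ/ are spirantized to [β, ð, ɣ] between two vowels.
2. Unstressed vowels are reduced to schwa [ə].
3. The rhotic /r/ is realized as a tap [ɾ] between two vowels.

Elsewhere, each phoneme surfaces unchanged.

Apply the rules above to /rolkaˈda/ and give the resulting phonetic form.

/r/ — word-initial; rule 3 does not apply here → [r].
/o/ (between /r/ and /l/) occurs in an unstressed syllable → [ə] by rule 2.
/l/ stays [l].
/k/ — not in any rule's target class → [k].
/a/ meets the environment for rule 2 (in an unstressed syllable) → [ə].
/d/ (between /a/ and /a/): between two vowels, so rule 1 applies → [ð].
/a/ — word-final; rule 2 does not apply here → [a].

[rəlkəˈða]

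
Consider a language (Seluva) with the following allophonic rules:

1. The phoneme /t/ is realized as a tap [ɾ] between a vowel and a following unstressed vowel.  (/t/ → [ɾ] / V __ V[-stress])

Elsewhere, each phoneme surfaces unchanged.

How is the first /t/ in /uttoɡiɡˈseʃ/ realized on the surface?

[t]

/t/ (between /u/ and /t/) fails the environment for rule 1, so it stays [t].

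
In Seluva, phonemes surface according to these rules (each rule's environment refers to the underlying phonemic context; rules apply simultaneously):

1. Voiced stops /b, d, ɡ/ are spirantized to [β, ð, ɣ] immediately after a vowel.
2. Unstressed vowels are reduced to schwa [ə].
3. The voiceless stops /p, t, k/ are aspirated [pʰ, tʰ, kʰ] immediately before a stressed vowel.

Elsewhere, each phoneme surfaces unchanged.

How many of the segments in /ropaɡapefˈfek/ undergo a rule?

5

Segments that undergo a rule: /o/ → [ə] (rule 2); /a/ → [ə] (rule 2); /ɡ/ → [ɣ] (rule 1); /a/ → [ə] (rule 2); /e/ → [ə] (rule 2).
All other segments surface unchanged.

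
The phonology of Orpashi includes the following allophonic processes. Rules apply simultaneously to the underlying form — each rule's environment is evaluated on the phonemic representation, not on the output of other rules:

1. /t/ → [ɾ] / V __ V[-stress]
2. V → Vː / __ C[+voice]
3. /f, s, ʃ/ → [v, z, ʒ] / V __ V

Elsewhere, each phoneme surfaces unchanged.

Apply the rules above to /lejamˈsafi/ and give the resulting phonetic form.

[leːjaːmˈsavi]

/e/ (between /l/ and /j/): before a voiced consonant, so rule 2 applies → [eː].
/a/ meets the environment for rule 2 (before a voiced consonant) → [aː].
/s/ (between /m/ and /a/) is in the target of rule 3 but the environment (between two vowels) is not met → [s].
/a/ — between /s/ and /f/; rule 2 does not apply here → [a].
/f/ (between /a/ and /i/) occurs between two vowels → [v] by rule 3.
/i/ (word-final) is in the target of rule 2 but the environment (before a voiced consonant) is not met → [i].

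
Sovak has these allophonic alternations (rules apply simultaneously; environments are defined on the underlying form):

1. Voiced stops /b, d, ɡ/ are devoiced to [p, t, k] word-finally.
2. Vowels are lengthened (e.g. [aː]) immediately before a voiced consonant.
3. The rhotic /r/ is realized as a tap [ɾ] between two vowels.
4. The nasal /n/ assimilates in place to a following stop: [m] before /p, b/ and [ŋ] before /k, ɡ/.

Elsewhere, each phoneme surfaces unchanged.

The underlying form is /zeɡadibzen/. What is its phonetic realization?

/z/ (word-initial) is unaffected → [z].
/e/ (between /z/ and /ɡ/) occurs before a voiced consonant → [eː] by rule 2.
/ɡ/ (between /e/ and /a/) fails the environment for rule 1, so it stays [ɡ].
Rule 2 applies to /a/ (between /ɡ/ and /d/: before a voiced consonant) → [aː].
/d/ (between /a/ and /i/) is in the target of rule 1 but the environment (word-finally) is not met → [d].
/i/ (between /d/ and /b/) occurs before a voiced consonant → [iː] by rule 2.
/b/ (between /i/ and /z/) is in the target of rule 1 but the environment (word-finally) is not met → [b].
/z/ — not in any rule's target class → [z].
/e/ (between /z/ and /n/) occurs before a voiced consonant → [eː] by rule 2.
/n/ (word-final) is in the target of rule 4 but the environment (before a labial or velar stop) is not met → [n].

[zeːɡaːdiːbzeːn]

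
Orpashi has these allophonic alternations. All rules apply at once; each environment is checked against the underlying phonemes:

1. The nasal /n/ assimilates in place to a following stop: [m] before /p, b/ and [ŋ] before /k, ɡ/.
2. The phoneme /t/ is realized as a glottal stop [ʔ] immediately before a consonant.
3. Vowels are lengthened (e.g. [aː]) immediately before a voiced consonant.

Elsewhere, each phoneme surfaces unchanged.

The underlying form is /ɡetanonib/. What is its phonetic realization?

[ɡetaːnoːniːb]

/e/ (between /ɡ/ and /t/): rule 3 targets it, but not before a voiced consonant → unchanged [e].
/t/ — between /e/ and /a/; rule 2 does not apply here → [t].
/a/ (between /t/ and /n/) occurs before a voiced consonant → [aː] by rule 3.
/n/ (between /a/ and /o/) fails the environment for rule 1, so it stays [n].
Rule 3 applies to /o/ (between /n/ and /n/: before a voiced consonant) → [oː].
/n/ (between /o/ and /i/): rule 1 targets it, but not before a labial or velar stop → unchanged [n].
Rule 3 applies to /i/ (between /n/ and /b/: before a voiced consonant) → [iː].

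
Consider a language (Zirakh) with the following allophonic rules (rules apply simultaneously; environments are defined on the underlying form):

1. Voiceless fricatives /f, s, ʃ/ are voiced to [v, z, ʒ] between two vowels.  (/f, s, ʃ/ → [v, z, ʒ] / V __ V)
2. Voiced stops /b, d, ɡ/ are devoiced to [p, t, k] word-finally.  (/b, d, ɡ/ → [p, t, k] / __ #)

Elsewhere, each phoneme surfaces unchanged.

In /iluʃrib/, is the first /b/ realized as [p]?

Yes

/b/ — word-final, word-finally — surfaces as [p] (rule 2).
The actual realization is [p], which matches [p].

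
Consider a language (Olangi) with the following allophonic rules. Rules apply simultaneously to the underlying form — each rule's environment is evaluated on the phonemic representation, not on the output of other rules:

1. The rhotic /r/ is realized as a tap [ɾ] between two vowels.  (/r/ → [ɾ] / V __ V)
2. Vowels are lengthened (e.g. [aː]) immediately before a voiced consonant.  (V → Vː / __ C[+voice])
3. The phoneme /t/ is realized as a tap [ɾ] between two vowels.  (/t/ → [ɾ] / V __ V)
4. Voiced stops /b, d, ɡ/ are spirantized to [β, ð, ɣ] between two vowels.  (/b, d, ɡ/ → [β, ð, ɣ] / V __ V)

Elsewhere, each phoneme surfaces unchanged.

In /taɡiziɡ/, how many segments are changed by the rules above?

Segments that undergo a rule: /a/ → [aː] (rule 2); /ɡ/ → [ɣ] (rule 4); /i/ → [iː] (rule 2); /i/ → [iː] (rule 2).
All other segments surface unchanged.

4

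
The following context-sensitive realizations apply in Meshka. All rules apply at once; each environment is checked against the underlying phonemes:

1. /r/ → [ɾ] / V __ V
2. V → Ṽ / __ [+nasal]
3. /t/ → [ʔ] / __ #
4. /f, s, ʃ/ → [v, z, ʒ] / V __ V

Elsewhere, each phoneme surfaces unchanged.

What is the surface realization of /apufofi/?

/a/ — word-initial; rule 2 does not apply here → [a].
/p/ (between /a/ and /u/): no rule targets it → [p].
/u/ (between /p/ and /f/) fails the environment for rule 2, so it stays [u].
/f/ (between /u/ and /o/) occurs between two vowels → [v] by rule 4.
/o/ (between /f/ and /f/) is in the target of rule 2 but the environment (before a nasal consonant) is not met → [o].
/f/ — between /o/ and /i/, between two vowels — surfaces as [v] (rule 4).
/i/ (word-final) fails the environment for rule 2, so it stays [i].

[apuvovi]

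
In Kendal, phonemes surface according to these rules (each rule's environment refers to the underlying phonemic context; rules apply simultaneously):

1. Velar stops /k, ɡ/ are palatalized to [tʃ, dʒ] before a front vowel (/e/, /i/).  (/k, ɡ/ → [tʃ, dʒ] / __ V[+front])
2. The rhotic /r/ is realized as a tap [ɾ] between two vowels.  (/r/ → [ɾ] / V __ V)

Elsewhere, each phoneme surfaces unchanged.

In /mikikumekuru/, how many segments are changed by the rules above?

2

Segments that undergo a rule: /k/ → [tʃ] (rule 1); /r/ → [ɾ] (rule 2).
All other segments surface unchanged.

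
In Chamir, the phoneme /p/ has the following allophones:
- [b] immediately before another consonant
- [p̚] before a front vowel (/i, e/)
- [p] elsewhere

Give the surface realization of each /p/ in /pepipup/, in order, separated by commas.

[p̚], [p̚], [p], [p]

Occurrence 1 (position 1): before a front vowel (/i, e/) → [p̚].
Occurrence 2 (position 3): before a front vowel (/i, e/) → [p̚].
Occurrence 3 (position 5): no conditioning environment matches → elsewhere allophone [p].
Occurrence 4 (position 7): no conditioning environment matches → elsewhere allophone [p].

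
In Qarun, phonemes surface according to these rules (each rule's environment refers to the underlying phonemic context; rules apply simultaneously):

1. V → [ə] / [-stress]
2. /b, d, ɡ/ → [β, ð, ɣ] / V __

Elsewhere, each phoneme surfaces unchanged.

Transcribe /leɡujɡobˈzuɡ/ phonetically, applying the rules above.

/e/ meets the environment for rule 1 (in an unstressed syllable) → [ə].
Rule 2 applies to /ɡ/ (between /e/ and /u/: immediately after a vowel) → [ɣ].
Rule 1 applies to /u/ (between /ɡ/ and /j/: in an unstressed syllable) → [ə].
/ɡ/ (between /j/ and /o/): rule 2 targets it, but not immediately after a vowel → unchanged [ɡ].
/o/ meets the environment for rule 1 (in an unstressed syllable) → [ə].
/b/ — between /o/ and /z/, immediately after a vowel — surfaces as [β] (rule 2).
/u/ — between /z/ and /ɡ/; rule 1 does not apply here → [u].
/ɡ/ meets the environment for rule 2 (immediately after a vowel) → [ɣ].

[ləɣəjɡəβˈzuɣ]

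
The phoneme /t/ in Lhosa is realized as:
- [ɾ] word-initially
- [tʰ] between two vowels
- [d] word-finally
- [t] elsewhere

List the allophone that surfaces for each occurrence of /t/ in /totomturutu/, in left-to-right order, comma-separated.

[ɾ], [tʰ], [t], [tʰ]

Occurrence 1 (position 1): word-initially → [ɾ].
Occurrence 2 (position 3): between two vowels → [tʰ].
Occurrence 3 (position 6): no conditioning environment matches → elsewhere allophone [t].
Occurrence 4 (position 10): between two vowels → [tʰ].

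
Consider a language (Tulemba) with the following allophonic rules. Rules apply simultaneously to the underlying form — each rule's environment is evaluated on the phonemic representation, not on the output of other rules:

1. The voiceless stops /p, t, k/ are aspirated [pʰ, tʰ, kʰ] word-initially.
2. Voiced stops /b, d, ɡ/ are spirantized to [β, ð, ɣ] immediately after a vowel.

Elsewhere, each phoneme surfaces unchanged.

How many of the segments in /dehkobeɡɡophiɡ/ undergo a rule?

3

Segments that undergo a rule: /b/ → [β] (rule 2); /ɡ/ → [ɣ] (rule 2); /ɡ/ → [ɣ] (rule 2).
All other segments surface unchanged.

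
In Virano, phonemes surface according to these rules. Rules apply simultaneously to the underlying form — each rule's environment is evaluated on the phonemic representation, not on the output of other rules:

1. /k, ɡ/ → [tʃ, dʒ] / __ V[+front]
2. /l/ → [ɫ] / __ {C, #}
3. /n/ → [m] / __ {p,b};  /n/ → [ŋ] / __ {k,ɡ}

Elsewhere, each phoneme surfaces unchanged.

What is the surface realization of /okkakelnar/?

/o/ — not in any rule's target class → [o].
/k/ (between /o/ and /k/): rule 1 targets it, but not before a front vowel → unchanged [k].
/k/ — between /k/ and /a/; rule 1 does not apply here → [k].
/a/ (between /k/ and /k/) is unaffected → [a].
/k/ (between /a/ and /e/): before a front vowel, so rule 1 applies → [tʃ].
/e/ — not in any rule's target class → [e].
Rule 2 applies to /l/ (between /e/ and /n/: word-finally or immediately before a consonant) → [ɫ].
/n/ (between /l/ and /a/) is in the target of rule 3 but the environment (before a labial or velar stop) is not met → [n].
/a/ — not in any rule's target class → [a].
/r/ (word-final): no rule targets it → [r].

[okkatʃeɫnar]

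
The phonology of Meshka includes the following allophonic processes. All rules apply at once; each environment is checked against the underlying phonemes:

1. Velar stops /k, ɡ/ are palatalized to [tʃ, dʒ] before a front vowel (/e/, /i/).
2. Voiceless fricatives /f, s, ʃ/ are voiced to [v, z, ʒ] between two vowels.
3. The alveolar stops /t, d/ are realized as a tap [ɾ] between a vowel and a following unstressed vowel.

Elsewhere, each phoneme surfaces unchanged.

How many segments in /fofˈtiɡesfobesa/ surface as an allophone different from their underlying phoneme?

Segments that undergo a rule: /ɡ/ → [dʒ] (rule 1); /s/ → [z] (rule 2).
All other segments surface unchanged.

2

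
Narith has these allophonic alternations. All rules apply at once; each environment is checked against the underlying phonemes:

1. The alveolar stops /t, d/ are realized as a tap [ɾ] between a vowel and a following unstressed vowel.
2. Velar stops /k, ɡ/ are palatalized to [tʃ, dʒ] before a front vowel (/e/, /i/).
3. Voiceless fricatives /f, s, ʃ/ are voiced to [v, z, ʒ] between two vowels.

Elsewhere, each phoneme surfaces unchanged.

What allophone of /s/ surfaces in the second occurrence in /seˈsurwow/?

[z]

Rule 3 applies to /s/ (between /e/ and /u/: between two vowels) → [z].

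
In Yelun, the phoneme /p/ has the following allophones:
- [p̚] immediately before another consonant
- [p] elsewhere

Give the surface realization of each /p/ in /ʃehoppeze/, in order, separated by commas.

Occurrence 1 (position 5): immediately before another consonant → [p̚].
Occurrence 2 (position 6): no conditioning environment matches → elsewhere allophone [p].

[p̚], [p]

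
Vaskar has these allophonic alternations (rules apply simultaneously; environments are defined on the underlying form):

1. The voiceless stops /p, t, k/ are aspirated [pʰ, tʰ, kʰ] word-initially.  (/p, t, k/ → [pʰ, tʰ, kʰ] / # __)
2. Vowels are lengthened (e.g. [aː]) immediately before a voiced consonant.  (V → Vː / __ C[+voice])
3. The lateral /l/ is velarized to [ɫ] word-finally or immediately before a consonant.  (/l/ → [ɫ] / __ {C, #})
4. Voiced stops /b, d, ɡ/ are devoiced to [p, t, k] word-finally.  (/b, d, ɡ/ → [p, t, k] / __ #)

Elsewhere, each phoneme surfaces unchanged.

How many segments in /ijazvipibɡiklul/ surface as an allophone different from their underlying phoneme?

5

Segments that undergo a rule: /i/ → [iː] (rule 2); /a/ → [aː] (rule 2); /i/ → [iː] (rule 2); /u/ → [uː] (rule 2); /l/ → [ɫ] (rule 3).
All other segments surface unchanged.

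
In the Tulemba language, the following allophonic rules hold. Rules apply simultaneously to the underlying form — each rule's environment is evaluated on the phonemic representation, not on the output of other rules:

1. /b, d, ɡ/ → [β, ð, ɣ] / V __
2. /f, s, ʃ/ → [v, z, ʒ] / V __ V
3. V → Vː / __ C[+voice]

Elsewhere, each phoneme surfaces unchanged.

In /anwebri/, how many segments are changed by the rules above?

Segments that undergo a rule: /a/ → [aː] (rule 3); /e/ → [eː] (rule 3); /b/ → [β] (rule 1).
All other segments surface unchanged.

3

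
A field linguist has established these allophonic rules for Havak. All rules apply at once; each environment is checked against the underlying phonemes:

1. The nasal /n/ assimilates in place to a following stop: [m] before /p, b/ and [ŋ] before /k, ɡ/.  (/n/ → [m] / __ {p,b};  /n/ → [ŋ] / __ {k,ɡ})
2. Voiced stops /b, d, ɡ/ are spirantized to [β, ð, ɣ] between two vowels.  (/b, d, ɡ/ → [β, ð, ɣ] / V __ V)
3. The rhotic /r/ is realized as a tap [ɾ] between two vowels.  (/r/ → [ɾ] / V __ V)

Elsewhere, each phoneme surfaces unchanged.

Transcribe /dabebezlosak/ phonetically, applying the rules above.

[daβeβezlosak]

/d/ (word-initial) fails the environment for rule 2, so it stays [d].
/a/ stays [a].
/b/ meets the environment for rule 2 (between two vowels) → [β].
/e/ — not in any rule's target class → [e].
/b/ — between /e/ and /e/, between two vowels — surfaces as [β] (rule 2).
/e/ stays [e].
/z/ — not in any rule's target class → [z].
/l/ (between /z/ and /o/): no rule targets it → [l].
/o/ — not in any rule's target class → [o].
/s/ (between /o/ and /a/): no rule targets it → [s].
/a/ — not in any rule's target class → [a].
/k/ (word-final) is unaffected → [k].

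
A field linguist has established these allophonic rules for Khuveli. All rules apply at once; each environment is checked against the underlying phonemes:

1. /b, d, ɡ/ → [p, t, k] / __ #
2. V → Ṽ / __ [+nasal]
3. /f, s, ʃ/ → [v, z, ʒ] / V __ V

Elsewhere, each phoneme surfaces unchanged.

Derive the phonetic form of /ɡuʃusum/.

[ɡuʒuzũm]

/ɡ/ (word-initial): rule 1 targets it, but not word-finally → unchanged [ɡ].
/u/ (between /ɡ/ and /ʃ/) is in the target of rule 2 but the environment (before a nasal consonant) is not met → [u].
/ʃ/ meets the environment for rule 3 (between two vowels) → [ʒ].
/u/ (between /ʃ/ and /s/) is in the target of rule 2 but the environment (before a nasal consonant) is not met → [u].
Rule 3 applies to /s/ (between /u/ and /u/: between two vowels) → [z].
Rule 2 applies to /u/ (between /s/ and /m/: before a nasal consonant) → [ũ].
/m/ (word-final) is unaffected → [m].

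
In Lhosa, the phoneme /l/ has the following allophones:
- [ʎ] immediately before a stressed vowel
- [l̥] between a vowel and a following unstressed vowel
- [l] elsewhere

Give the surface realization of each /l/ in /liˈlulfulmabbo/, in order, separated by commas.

Occurrence 1 (position 1): no conditioning environment matches → elsewhere allophone [l].
Occurrence 2 (position 3): immediately before a stressed vowel → [ʎ].
Occurrence 3 (position 5): no conditioning environment matches → elsewhere allophone [l].
Occurrence 4 (position 8): no conditioning environment matches → elsewhere allophone [l].

[l], [ʎ], [l], [l]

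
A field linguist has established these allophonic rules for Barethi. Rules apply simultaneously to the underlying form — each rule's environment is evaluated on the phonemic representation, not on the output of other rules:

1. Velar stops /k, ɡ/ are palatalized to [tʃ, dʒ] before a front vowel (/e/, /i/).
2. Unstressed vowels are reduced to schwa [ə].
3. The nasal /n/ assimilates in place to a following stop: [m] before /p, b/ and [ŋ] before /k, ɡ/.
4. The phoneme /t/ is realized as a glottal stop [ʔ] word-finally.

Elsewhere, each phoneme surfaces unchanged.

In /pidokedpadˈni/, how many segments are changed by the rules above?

Segments that undergo a rule: /i/ → [ə] (rule 2); /o/ → [ə] (rule 2); /k/ → [tʃ] (rule 1); /e/ → [ə] (rule 2); /a/ → [ə] (rule 2).
All other segments surface unchanged.

5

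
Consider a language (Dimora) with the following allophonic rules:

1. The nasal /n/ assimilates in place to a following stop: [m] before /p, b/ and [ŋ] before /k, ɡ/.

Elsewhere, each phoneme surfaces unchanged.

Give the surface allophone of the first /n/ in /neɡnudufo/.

/n/ (word-initial) is in the target of rule 1 but the environment (before a labial or velar stop) is not met → [n].

[n]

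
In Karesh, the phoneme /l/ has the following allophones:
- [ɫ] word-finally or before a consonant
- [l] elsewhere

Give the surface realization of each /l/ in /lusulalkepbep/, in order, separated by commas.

Occurrence 1 (position 1): no conditioning environment matches → elsewhere allophone [l].
Occurrence 2 (position 5): no conditioning environment matches → elsewhere allophone [l].
Occurrence 3 (position 7): word-finally or before a consonant → [ɫ].

[l], [l], [ɫ]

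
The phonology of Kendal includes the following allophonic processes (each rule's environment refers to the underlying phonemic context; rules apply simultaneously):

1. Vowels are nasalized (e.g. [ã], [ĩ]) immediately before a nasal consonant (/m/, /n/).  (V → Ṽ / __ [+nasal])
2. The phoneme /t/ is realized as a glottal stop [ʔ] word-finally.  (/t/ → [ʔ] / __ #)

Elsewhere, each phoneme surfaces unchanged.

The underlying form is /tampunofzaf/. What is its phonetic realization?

[tãmpũnofzaf]

/t/ (word-initial) is in the target of rule 2 but the environment (word-finally) is not met → [t].
/a/ — between /t/ and /m/, before a nasal consonant — surfaces as [ã] (rule 1).
/m/ (between /a/ and /p/): no rule targets it → [m].
/p/ — not in any rule's target class → [p].
/u/ (between /p/ and /n/) occurs before a nasal consonant → [ũ] by rule 1.
/n/ stays [n].
/o/ (between /n/ and /f/) is in the target of rule 1 but the environment (before a nasal consonant) is not met → [o].
/f/ (between /o/ and /z/) is unaffected → [f].
/z/ (between /f/ and /a/): no rule targets it → [z].
/a/ (between /z/ and /f/): rule 1 targets it, but not before a nasal consonant → unchanged [a].
/f/ stays [f].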